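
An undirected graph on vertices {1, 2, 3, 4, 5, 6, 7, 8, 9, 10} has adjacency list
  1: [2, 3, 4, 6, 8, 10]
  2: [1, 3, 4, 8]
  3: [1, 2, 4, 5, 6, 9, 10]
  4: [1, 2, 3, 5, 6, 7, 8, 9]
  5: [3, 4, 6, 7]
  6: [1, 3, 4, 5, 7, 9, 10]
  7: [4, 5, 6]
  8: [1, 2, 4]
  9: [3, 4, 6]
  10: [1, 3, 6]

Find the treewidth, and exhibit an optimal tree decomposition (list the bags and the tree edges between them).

The largest bag has 4 vertices, giving width 3; this decomposition certifies tw(G) ≤ 3. Conversely, {1, 3, 6, 10} is a clique of size 4, and the vertices of any clique must share a bag in every tree decomposition; so some bag has ≥ 4 vertices and tw(G) ≥ 3. Therefore the treewidth is 3.

Treewidth 3.
One such decomposition:
Bags: B1 = {3, 4, 5, 6}  B2 = {1, 3, 4, 6}  B3 = {1, 2, 3, 4}  B4 = {1, 2, 4, 8}  B5 = {4, 5, 6, 7}  B6 = {3, 4, 6, 9}  B7 = {1, 3, 6, 10}
Tree: B1–B2, B2–B3, B3–B4, B1–B5, B1–B6, B2–B7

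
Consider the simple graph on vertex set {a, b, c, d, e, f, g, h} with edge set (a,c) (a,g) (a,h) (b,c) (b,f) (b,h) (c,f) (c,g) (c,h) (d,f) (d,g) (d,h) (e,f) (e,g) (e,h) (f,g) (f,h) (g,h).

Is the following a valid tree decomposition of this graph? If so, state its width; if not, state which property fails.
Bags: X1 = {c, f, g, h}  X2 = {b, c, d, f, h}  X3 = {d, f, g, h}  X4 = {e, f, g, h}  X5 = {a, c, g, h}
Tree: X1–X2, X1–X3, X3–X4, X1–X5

A tree decomposition must satisfy three properties: every vertex lies in some bag; for every edge, both endpoints lie together in some bag; and for every vertex, the bags containing it form a connected subtree. Here bags containing vertex d are not connected in the tree, so the decomposition is invalid.

No — bags containing vertex d are not connected in the tree.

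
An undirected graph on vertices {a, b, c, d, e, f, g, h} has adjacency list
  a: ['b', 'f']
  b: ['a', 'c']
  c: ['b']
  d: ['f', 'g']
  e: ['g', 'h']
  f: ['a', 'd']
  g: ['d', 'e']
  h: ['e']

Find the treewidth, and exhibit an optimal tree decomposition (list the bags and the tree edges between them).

Treewidth 1.
One such decomposition:
Bags: B1 = {e, h}  B2 = {e, g}  B3 = {d, g}  B4 = {d, f}  B5 = {a, f}  B6 = {a, b}  B7 = {b, c}
Tree: B1–B2, B2–B3, B3–B4, B4–B5, B5–B6, B6–B7

Each bag holds 2 vertices, so the decomposition has width 1, which upper-bounds the treewidth. Any graph with an edge has treewidth ≥ 1, and G has the edge h–e. Combining the bounds, tw(G) = 1.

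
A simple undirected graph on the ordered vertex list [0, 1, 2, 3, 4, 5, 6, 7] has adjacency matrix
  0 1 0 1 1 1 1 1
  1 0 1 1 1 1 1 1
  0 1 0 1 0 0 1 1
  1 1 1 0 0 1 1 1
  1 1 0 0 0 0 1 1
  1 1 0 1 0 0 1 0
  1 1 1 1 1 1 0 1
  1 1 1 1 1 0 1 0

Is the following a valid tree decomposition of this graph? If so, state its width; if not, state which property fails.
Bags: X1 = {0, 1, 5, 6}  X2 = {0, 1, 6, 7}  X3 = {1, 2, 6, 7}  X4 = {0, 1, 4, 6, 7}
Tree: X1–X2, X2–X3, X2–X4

A tree decomposition must satisfy three properties: every vertex lies in some bag; for every edge, both endpoints lie together in some bag; and for every vertex, the bags containing it form a connected subtree. Here vertex 3 appears in no bag, so the decomposition is invalid.

No — vertex 3 appears in no bag.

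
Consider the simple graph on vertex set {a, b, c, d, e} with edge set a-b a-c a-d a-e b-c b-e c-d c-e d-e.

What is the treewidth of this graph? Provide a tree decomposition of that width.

Every bag has size at most 4, so the width is 4 − 1 = 3 and tw(G) ≤ 3. On the other hand G contains the 4-clique {a, c, d, e}. A clique must lie in a single bag of any decomposition, so no decomposition can have width below 3. Hence tw(G) = 3 exactly.

Treewidth 3.
One optimal decomposition is:
Bags: B1 = {a, b, c, e}  B2 = {a, c, d, e}
Tree: B1–B2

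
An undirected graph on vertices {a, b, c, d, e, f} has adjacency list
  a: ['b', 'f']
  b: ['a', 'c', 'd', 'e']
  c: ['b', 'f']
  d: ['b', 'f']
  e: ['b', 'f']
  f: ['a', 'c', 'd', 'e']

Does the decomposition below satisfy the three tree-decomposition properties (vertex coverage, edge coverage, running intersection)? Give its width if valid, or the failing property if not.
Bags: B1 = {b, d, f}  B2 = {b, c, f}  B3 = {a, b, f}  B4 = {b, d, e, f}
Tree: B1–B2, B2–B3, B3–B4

No — bags containing vertex d are not connected in the tree.

A tree decomposition must satisfy three properties: every vertex lies in some bag; for every edge, both endpoints lie together in some bag; and for every vertex, the bags containing it form a connected subtree. Here bags containing vertex d are not connected in the tree, so the decomposition is invalid.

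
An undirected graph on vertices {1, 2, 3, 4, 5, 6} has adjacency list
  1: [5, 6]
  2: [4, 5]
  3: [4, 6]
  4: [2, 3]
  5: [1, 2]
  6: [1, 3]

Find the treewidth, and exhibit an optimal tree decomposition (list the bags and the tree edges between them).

Treewidth 2.
Bags: B1 = {1, 5, 6}  B2 = {2, 5, 6}  B3 = {2, 4, 6}  B4 = {3, 4, 6}
Tree: B1–B2, B2–B3, B3–B4

Each bag holds 3 vertices, so the decomposition has width 2, which upper-bounds the treewidth. For the lower bound, G contains the cycle 6–1–5–2–4–3–6, so G is not a forest; only forests have treewidth ≤ 1, hence tw(G) ≥ 2. Combining the bounds, tw(G) = 2.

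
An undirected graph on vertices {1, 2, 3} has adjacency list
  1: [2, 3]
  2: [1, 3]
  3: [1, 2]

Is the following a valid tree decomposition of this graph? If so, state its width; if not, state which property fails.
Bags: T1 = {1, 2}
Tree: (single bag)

No — vertex 3 appears in no bag.

A tree decomposition must satisfy three properties: every vertex lies in some bag; for every edge, both endpoints lie together in some bag; and for every vertex, the bags containing it form a connected subtree. Here vertex 3 appears in no bag, so the decomposition is invalid.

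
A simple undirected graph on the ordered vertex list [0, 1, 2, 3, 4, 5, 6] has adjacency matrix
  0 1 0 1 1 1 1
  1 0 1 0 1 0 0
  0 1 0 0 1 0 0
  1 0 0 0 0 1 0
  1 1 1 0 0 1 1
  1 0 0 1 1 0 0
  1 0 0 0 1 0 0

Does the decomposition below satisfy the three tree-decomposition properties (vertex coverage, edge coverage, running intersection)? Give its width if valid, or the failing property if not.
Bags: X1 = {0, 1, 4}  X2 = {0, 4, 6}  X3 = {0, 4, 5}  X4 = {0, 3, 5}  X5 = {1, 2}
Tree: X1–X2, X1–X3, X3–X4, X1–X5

A tree decomposition must satisfy three properties: every vertex lies in some bag; for every edge, both endpoints lie together in some bag; and for every vertex, the bags containing it form a connected subtree. Here edge (4,2) lies in no bag, so the decomposition is invalid.

No — edge (4,2) lies in no bag.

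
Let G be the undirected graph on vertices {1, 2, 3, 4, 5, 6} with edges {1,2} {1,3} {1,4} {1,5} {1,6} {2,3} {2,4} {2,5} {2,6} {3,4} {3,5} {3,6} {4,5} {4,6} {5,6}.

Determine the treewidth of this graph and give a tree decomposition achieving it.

Treewidth 5.
Bags: B1 = {1, 2, 3, 4, 5, 6}
Tree: (single bag)

A single bag containing all 6 vertices is trivially a valid decomposition of width 5. For the lower bound, the 6 vertices {1, 2, 3, 4, 5, 6} are pairwise adjacent, and any tree decomposition puts a clique entirely inside one bag — forcing width ≥ 5. Therefore the treewidth is 5.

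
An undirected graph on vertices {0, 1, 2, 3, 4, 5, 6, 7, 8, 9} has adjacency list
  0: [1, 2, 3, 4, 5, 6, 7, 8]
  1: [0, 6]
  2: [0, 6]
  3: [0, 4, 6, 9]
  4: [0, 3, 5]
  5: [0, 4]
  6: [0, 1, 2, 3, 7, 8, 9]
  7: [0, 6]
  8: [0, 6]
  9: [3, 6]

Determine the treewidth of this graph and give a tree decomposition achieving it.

Treewidth 2.
Bags: B1 = {0, 4, 5}  B2 = {0, 3, 4}  B3 = {0, 3, 6}  B4 = {0, 1, 6}  B5 = {0, 6, 7}  B6 = {0, 6, 8}  B7 = {0, 2, 6}  B8 = {3, 6, 9}
Tree: B1–B2, B2–B3, B3–B4, B4–B5, B5–B6, B4–B7, B3–B8

The largest bag has 3 vertices, giving width 2; this decomposition certifies tw(G) ≤ 2. On the other hand G contains the 3-clique {0, 3, 4}. A clique must lie in a single bag of any decomposition, so no decomposition can have width below 2. The upper and lower bounds meet at 2, so that is the treewidth.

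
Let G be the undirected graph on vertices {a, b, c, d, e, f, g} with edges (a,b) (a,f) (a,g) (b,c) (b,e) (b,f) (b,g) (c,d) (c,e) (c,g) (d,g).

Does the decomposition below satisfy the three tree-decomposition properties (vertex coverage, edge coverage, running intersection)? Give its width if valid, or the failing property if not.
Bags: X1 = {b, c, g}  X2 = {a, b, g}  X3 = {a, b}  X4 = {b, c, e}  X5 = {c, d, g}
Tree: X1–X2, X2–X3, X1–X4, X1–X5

A tree decomposition must satisfy three properties: every vertex lies in some bag; for every edge, both endpoints lie together in some bag; and for every vertex, the bags containing it form a connected subtree. Here vertex f appears in no bag, so the decomposition is invalid.

No — vertex f appears in no bag.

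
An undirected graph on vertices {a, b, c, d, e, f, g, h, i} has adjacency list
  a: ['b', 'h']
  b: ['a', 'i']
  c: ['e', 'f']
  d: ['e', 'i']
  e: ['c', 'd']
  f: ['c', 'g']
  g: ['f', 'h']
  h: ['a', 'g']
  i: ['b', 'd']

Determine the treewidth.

2

A width-2 tree decomposition is:
Bags: B1 = {f, g, h}  B2 = {c, f, h}  B3 = {c, e, h}  B4 = {d, e, h}  B5 = {d, h, i}  B6 = {b, h, i}  B7 = {a, b, h}
Tree: B1–B2, B2–B3, B3–B4, B4–B5, B5–B6, B6–B7
The largest bag has 3 vertices, giving width 2; this decomposition certifies tw(G) ≤ 2. For the lower bound, G contains the cycle h–g–f–c–e–d–i–b–a–h, so G is not a forest; only forests have treewidth ≤ 1, hence tw(G) ≥ 2. The upper and lower bounds meet at 2, so that is the treewidth.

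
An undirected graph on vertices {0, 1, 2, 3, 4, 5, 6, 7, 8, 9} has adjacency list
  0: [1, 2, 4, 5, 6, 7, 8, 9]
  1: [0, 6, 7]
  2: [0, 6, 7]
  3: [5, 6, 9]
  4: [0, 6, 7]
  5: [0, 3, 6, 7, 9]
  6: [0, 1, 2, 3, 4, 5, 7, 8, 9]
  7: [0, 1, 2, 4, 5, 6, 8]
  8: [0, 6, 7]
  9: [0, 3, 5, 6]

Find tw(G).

A width-3 tree decomposition is:
Bags: B1 = {0, 4, 6, 7}  B2 = {0, 5, 6, 7}  B3 = {0, 6, 7, 8}  B4 = {0, 5, 6, 9}  B5 = {3, 5, 6, 9}  B6 = {0, 2, 6, 7}  B7 = {0, 1, 6, 7}
Tree: B1–B2, B1–B3, B2–B4, B4–B5, B3–B6, B2–B7
Every bag has size at most 4, so the width is 4 − 1 = 3 and tw(G) ≤ 3. Conversely, {0, 5, 6, 9} is a clique of size 4, and the vertices of any clique must share a bag in every tree decomposition; so some bag has ≥ 4 vertices and tw(G) ≥ 3. Therefore the treewidth is 3.

3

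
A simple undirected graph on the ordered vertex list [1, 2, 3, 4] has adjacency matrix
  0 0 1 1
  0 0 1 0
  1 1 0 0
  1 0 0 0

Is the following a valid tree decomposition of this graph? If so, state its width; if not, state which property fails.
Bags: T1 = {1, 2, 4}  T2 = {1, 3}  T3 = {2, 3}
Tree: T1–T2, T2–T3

A tree decomposition must satisfy three properties: every vertex lies in some bag; for every edge, both endpoints lie together in some bag; and for every vertex, the bags containing it form a connected subtree. Here bags containing vertex 2 are not connected in the tree, so the decomposition is invalid.

No — bags containing vertex 2 are not connected in the tree.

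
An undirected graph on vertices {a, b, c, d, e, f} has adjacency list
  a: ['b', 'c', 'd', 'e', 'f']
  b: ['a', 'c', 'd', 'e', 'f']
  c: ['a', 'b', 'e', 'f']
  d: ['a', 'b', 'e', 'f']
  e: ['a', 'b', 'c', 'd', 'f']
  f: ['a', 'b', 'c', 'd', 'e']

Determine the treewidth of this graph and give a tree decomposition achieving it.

Treewidth 4.
One optimal decomposition is:
Bags: B1 = {a, b, d, e, f}  B2 = {a, b, c, e, f}
Tree: B1–B2

Every bag has size at most 5, so the width is 5 − 1 = 4 and tw(G) ≤ 4. For the lower bound, the 5 vertices {a, b, d, e, f} are pairwise adjacent, and any tree decomposition puts a clique entirely inside one bag — forcing width ≥ 4. The upper and lower bounds meet at 4, so that is the treewidth.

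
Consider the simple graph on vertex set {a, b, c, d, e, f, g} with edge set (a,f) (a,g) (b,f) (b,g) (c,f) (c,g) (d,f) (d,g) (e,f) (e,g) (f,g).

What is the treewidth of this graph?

2

A width-2 tree decomposition is:
Bags: B1 = {d, f, g}  B2 = {c, f, g}  B3 = {e, f, g}  B4 = {b, f, g}  B5 = {a, f, g}
Tree: B1–B2, B1–B3, B2–B4, B4–B5
Each bag holds 3 vertices, so the decomposition has width 2, which upper-bounds the treewidth. On the other hand G contains the 3-clique {d, f, g}. A clique must lie in a single bag of any decomposition, so no decomposition can have width below 2. The upper and lower bounds meet at 2, so that is the treewidth.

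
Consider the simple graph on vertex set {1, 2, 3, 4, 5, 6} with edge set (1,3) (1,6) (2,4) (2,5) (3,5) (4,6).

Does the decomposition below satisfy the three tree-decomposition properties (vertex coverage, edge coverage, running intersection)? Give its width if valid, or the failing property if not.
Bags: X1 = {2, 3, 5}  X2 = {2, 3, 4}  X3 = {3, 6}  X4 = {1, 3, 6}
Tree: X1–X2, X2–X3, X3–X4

A tree decomposition must satisfy three properties: every vertex lies in some bag; for every edge, both endpoints lie together in some bag; and for every vertex, the bags containing it form a connected subtree. Here edge (4,6) lies in no bag, so the decomposition is invalid.

No — edge (4,6) lies in no bag.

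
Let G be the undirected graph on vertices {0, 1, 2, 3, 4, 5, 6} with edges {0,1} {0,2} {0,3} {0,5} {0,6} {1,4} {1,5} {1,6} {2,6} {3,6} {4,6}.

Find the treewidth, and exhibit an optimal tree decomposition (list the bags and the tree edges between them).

Every bag has size at most 3, so the width is 3 − 1 = 2 and tw(G) ≤ 2. Conversely, {0, 1, 5} is a clique of size 3, and the vertices of any clique must share a bag in every tree decomposition; so some bag has ≥ 3 vertices and tw(G) ≥ 2. The upper and lower bounds meet at 2, so that is the treewidth.

Treewidth 2.
One optimal decomposition is:
Bags: B1 = {0, 2, 6}  B2 = {0, 3, 6}  B3 = {0, 1, 6}  B4 = {0, 1, 5}  B5 = {1, 4, 6}
Tree: B1–B2, B2–B3, B3–B4, B3–B5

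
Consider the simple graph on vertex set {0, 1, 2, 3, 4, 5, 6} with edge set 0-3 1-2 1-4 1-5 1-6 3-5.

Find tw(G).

1

A width-1 tree decomposition is:
Bags: B1 = {3, 5}  B2 = {1, 5}  B3 = {1, 2}  B4 = {0, 3}  B5 = {1, 4}  B6 = {1, 6}
Tree: B1–B2, B2–B3, B1–B4, B3–B5, B5–B6
The largest bag has 2 vertices, giving width 1; this decomposition certifies tw(G) ≤ 1. Any graph with an edge has treewidth ≥ 1, and G has the edge 3–5. The upper and lower bounds meet at 1, so that is the treewidth.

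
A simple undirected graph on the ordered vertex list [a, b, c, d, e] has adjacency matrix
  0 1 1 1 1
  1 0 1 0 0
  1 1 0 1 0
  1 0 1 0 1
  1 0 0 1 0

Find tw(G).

A width-2 tree decomposition is:
Bags: B1 = {a, c, d}  B2 = {a, d, e}  B3 = {a, b, c}
Tree: B1–B2, B1–B3
Every bag has size at most 3, so the width is 3 − 1 = 2 and tw(G) ≤ 2. For the lower bound, the 3 vertices {a, d, e} are pairwise adjacent, and any tree decomposition puts a clique entirely inside one bag — forcing width ≥ 2. Therefore the treewidth is 2.

2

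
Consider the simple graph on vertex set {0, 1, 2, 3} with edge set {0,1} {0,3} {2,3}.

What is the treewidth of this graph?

A width-1 tree decomposition is:
Bags: B1 = {0, 3}  B2 = {2, 3}  B3 = {0, 1}
Tree: B1–B2, B1–B3
Every bag has size at most 2, so the width is 2 − 1 = 1 and tw(G) ≤ 1. G has an edge, so its treewidth is at least 1. Hence tw(G) = 1 exactly.

1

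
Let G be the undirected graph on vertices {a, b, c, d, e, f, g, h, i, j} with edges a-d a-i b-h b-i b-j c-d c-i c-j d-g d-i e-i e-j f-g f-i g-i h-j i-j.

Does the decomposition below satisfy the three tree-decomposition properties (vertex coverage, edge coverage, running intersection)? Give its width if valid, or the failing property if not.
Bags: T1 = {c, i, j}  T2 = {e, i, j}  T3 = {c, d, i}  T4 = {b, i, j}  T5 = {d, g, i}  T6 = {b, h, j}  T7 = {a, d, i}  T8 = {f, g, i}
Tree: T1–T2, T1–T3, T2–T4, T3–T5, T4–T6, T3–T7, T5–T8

Yes; width 2.

Vertex coverage: the bags together contain {a, b, c, d, e, f, g, h, i, j}, the full vertex set. Edge coverage: each edge of G has both endpoints in at least one bag. Running intersection: for every vertex, the bags containing it form a connected subtree. All three properties hold, so this is a valid tree decomposition of width max|bag| − 1 = 2, and hence tw(G) ≤ 2.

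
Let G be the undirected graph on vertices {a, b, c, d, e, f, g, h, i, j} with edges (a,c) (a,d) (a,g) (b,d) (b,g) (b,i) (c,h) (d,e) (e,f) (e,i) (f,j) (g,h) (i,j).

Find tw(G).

2

A width-2 tree decomposition is:
Bags: B1 = {a, c, h}  B2 = {a, g, h}  B3 = {a, d, g}  B4 = {b, d, g}  B5 = {b, d, e}  B6 = {b, e, i}  B7 = {e, f, i}  B8 = {f, i, j}
Tree: B1–B2, B2–B3, B3–B4, B4–B5, B5–B6, B6–B7, B7–B8
Each bag holds 3 vertices, so the decomposition has width 2, which upper-bounds the treewidth. Since c–h–g–a–c is a cycle in G, G is not acyclic. Forests are exactly the graphs of treewidth ≤ 1, so tw(G) ≥ 2. Combining the bounds, tw(G) = 2.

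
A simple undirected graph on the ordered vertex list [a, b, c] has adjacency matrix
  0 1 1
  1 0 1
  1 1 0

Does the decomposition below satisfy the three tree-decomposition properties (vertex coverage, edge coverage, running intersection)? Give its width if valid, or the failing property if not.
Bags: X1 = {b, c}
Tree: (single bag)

A tree decomposition must satisfy three properties: every vertex lies in some bag; for every edge, both endpoints lie together in some bag; and for every vertex, the bags containing it form a connected subtree. Here vertex a appears in no bag, so the decomposition is invalid.

No — vertex a appears in no bag.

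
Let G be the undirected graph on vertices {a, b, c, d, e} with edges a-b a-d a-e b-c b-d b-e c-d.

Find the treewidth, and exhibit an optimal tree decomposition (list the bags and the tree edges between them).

Treewidth 2.
Bags: B1 = {a, b, d}  B2 = {a, b, e}  B3 = {b, c, d}
Tree: B1–B2, B1–B3

Each bag holds 3 vertices, so the decomposition has width 2, which upper-bounds the treewidth. Conversely, {b, c, d} is a clique of size 3, and the vertices of any clique must share a bag in every tree decomposition; so some bag has ≥ 3 vertices and tw(G) ≥ 2. The upper and lower bounds meet at 2, so that is the treewidth.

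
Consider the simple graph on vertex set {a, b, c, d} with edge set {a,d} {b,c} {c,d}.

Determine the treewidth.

1

A width-1 tree decomposition is:
Bags: B1 = {a, d}  B2 = {c, d}  B3 = {b, c}
Tree: B1–B2, B2–B3
Every bag has size at most 2, so the width is 2 − 1 = 1 and tw(G) ≤ 1. Any graph with an edge has treewidth ≥ 1, and G has the edge d–a. Therefore the treewidth is 1.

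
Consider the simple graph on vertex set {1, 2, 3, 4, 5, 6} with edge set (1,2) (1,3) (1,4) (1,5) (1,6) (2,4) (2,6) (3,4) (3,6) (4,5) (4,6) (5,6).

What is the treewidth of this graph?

A width-3 tree decomposition is:
Bags: B1 = {1, 2, 4, 6}  B2 = {1, 3, 4, 6}  B3 = {1, 4, 5, 6}
Tree: B1–B2, B2–B3
The largest bag has 4 vertices, giving width 3; this decomposition certifies tw(G) ≤ 3. Conversely, {1, 2, 4, 6} is a clique of size 4, and the vertices of any clique must share a bag in every tree decomposition; so some bag has ≥ 4 vertices and tw(G) ≥ 3. The upper and lower bounds meet at 3, so that is the treewidth.

3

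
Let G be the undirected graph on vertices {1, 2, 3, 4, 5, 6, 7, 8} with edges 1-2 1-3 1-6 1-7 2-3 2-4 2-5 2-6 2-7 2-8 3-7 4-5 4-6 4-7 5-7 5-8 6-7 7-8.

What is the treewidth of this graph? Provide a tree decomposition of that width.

Treewidth 3.
Bags: B1 = {2, 4, 5, 7}  B2 = {2, 4, 6, 7}  B3 = {1, 2, 6, 7}  B4 = {2, 5, 7, 8}  B5 = {1, 2, 3, 7}
Tree: B1–B2, B2–B3, B1–B4, B3–B5

Each bag holds 4 vertices, so the decomposition has width 3, which upper-bounds the treewidth. Conversely, {2, 5, 7, 8} is a clique of size 4, and the vertices of any clique must share a bag in every tree decomposition; so some bag has ≥ 4 vertices and tw(G) ≥ 3. Therefore the treewidth is 3.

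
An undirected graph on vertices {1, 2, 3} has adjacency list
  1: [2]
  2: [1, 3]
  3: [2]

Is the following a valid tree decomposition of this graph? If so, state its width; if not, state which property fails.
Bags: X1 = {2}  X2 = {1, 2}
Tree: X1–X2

A tree decomposition must satisfy three properties: every vertex lies in some bag; for every edge, both endpoints lie together in some bag; and for every vertex, the bags containing it form a connected subtree. Here vertex 3 appears in no bag, so the decomposition is invalid.

No — vertex 3 appears in no bag.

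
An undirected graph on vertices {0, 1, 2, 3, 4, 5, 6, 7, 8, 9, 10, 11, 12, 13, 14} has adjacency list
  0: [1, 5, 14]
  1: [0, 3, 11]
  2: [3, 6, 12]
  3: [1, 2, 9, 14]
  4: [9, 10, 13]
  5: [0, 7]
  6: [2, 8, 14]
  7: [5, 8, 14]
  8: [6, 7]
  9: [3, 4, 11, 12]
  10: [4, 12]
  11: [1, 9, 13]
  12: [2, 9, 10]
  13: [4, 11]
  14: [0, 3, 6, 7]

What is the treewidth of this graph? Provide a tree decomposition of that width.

Each bag holds 4 vertices, so the decomposition has width 3, which upper-bounds the treewidth. For the lower bound: the 4 vertex sets {5,7,8}, {6}, {14}, {0,1,2,3} are disjoint, each induces a connected subgraph, and every pair is joined by at least one edge of G. Contracting each set to a single vertex therefore yields K_{4} as a minor, and since treewidth is minor-monotone, tw(G) ≥ tw(K_{4}) = 3. Therefore the treewidth is 3.

Treewidth 3.
Bags: B1 = {5, 6, 7, 8}  B2 = {5, 6, 7, 14}  B3 = {0, 5, 6, 14}  B4 = {0, 2, 6, 14}  B5 = {0, 2, 3, 14}  B6 = {0, 1, 2, 3}  B7 = {1, 2, 3, 12}  B8 = {1, 3, 9, 12}  B9 = {1, 9, 11, 12}  B10 = {9, 10, 11, 12}  B11 = {4, 9, 10, 11}  B12 = {4, 10, 11, 13}
Tree: B1–B2, B2–B3, B3–B4, B4–B5, B5–B6, B6–B7, B7–B8, B8–B9, B9–B10, B10–B11, B11–B12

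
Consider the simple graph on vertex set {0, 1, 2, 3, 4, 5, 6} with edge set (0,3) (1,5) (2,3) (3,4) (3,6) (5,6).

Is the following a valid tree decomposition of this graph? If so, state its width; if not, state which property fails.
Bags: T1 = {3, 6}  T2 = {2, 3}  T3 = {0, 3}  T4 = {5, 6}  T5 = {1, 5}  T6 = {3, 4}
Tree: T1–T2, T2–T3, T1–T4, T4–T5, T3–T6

Every vertex of G appears in some bag (union = {0, 1, 2, 3, 4, 5, 6}); every edge is covered by a bag; and for each vertex v the set of bags containing v is connected in the bag tree. The decomposition is therefore valid. The largest bag has 2 vertices, so the width is 1.

Yes; width 1.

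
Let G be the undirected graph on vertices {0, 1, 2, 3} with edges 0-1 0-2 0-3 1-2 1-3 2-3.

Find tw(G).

A width-3 tree decomposition is:
Bags: B1 = {0, 1, 2, 3}
Tree: (single bag)
With just one bag of size 4, the width is 4 − 1 = 3, so tw(G) ≤ 3. For the lower bound, the 4 vertices {0, 1, 2, 3} are pairwise adjacent, and any tree decomposition puts a clique entirely inside one bag — forcing width ≥ 3. Hence tw(G) = 3 exactly.

3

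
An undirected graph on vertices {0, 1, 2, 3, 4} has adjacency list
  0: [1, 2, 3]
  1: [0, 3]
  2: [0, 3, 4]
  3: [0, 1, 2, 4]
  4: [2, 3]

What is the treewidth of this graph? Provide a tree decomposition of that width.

The largest bag has 3 vertices, giving width 2; this decomposition certifies tw(G) ≤ 2. For the lower bound, the 3 vertices {0, 1, 3} are pairwise adjacent, and any tree decomposition puts a clique entirely inside one bag — forcing width ≥ 2. Hence tw(G) = 2 exactly.

Treewidth 2.
Bags: B1 = {2, 3, 4}  B2 = {0, 2, 3}  B3 = {0, 1, 3}
Tree: B1–B2, B2–B3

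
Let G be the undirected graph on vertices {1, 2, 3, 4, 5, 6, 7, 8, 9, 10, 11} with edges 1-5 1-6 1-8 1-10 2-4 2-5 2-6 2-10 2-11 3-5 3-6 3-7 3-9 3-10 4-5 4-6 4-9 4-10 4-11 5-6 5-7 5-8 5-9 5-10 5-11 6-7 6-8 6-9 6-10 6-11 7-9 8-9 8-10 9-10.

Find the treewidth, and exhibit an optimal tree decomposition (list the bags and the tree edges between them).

Treewidth 4.
One such decomposition:
Bags: B1 = {3, 5, 6, 9, 10}  B2 = {4, 5, 6, 9, 10}  B3 = {5, 6, 8, 9, 10}  B4 = {3, 5, 6, 7, 9}  B5 = {2, 4, 5, 6, 10}  B6 = {2, 4, 5, 6, 11}  B7 = {1, 5, 6, 8, 10}
Tree: B1–B2, B1–B3, B1–B4, B2–B5, B5–B6, B3–B7

Each bag holds 5 vertices, so the decomposition has width 4, which upper-bounds the treewidth. For the lower bound, the 5 vertices {1, 5, 6, 8, 10} are pairwise adjacent, and any tree decomposition puts a clique entirely inside one bag — forcing width ≥ 4. Therefore the treewidth is 4.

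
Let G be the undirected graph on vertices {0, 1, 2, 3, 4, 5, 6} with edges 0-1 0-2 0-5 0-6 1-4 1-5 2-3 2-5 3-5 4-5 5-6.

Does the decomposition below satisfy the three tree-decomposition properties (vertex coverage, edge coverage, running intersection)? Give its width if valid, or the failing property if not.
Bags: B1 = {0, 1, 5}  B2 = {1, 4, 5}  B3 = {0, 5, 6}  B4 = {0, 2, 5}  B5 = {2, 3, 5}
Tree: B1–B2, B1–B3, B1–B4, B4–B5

Yes; width 2.

Vertex coverage: the bags together contain {0, 1, 2, 3, 4, 5, 6}, the full vertex set. Edge coverage: each edge of G has both endpoints in at least one bag. Running intersection: for every vertex, the bags containing it form a connected subtree. All three properties hold, so this is a valid tree decomposition of width max|bag| − 1 = 2, and hence tw(G) ≤ 2.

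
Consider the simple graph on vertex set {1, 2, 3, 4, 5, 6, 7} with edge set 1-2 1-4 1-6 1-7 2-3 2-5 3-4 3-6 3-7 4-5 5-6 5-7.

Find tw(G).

A width-3 tree decomposition is:
Bags: B1 = {1, 3, 5, 7}  B2 = {1, 3, 4, 5}  B3 = {1, 2, 3, 5}  B4 = {1, 3, 5, 6}
Tree: B1–B2, B2–B3, B3–B4
The largest bag has 4 vertices, giving width 3; this decomposition certifies tw(G) ≤ 3. For the lower bound: the 4 vertex sets {3,7}, {1,4}, {5}, {2} are disjoint, each induces a connected subgraph, and every pair is joined by at least one edge of G. Contracting each set to a single vertex therefore yields K_{4} as a minor, and since treewidth is minor-monotone, tw(G) ≥ tw(K_{4}) = 3. The upper and lower bounds meet at 3, so that is the treewidth.

3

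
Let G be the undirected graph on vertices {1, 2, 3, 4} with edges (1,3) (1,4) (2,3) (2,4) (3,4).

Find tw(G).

2

A width-2 tree decomposition is:
Bags: B1 = {2, 3, 4}  B2 = {1, 3, 4}
Tree: B1–B2
Every bag has size at most 3, so the width is 3 − 1 = 2 and tw(G) ≤ 2. On the other hand G contains the 3-clique {1, 3, 4}. A clique must lie in a single bag of any decomposition, so no decomposition can have width below 2. The upper and lower bounds meet at 2, so that is the treewidth.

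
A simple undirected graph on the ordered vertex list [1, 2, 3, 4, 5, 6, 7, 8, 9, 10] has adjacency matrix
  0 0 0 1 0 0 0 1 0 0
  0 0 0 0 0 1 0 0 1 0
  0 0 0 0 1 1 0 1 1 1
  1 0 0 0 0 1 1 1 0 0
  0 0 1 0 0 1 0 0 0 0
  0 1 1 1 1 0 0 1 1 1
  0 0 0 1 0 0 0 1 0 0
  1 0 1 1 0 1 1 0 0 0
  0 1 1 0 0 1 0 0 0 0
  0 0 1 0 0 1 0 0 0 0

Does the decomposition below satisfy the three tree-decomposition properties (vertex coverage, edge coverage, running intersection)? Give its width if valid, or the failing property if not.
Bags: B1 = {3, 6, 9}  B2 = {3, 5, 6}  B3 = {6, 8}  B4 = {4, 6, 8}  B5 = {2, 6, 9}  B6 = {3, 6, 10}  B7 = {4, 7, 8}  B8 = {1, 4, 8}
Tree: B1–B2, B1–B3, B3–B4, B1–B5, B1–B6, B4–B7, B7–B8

No — edge (3,8) lies in no bag.

A tree decomposition must satisfy three properties: every vertex lies in some bag; for every edge, both endpoints lie together in some bag; and for every vertex, the bags containing it form a connected subtree. Here edge (3,8) lies in no bag, so the decomposition is invalid.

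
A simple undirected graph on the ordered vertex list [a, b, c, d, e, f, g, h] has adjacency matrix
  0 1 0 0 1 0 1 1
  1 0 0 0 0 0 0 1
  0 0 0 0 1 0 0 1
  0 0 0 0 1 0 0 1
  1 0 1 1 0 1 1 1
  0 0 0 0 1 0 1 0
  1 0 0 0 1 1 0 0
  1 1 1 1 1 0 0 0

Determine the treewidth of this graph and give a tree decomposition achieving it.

Treewidth 2.
One optimal decomposition is:
Bags: B1 = {a, e, h}  B2 = {c, e, h}  B3 = {a, b, h}  B4 = {a, e, g}  B5 = {e, f, g}  B6 = {d, e, h}
Tree: B1–B2, B1–B3, B1–B4, B4–B5, B2–B6

The largest bag has 3 vertices, giving width 2; this decomposition certifies tw(G) ≤ 2. On the other hand G contains the 3-clique {a, e, g}. A clique must lie in a single bag of any decomposition, so no decomposition can have width below 2. Hence tw(G) = 2 exactly.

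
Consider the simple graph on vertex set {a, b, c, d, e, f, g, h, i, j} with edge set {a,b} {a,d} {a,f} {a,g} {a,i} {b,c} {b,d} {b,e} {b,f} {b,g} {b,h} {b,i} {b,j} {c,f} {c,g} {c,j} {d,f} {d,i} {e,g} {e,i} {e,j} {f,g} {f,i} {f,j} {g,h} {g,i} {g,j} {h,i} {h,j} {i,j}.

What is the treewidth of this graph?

A width-4 tree decomposition is:
Bags: B1 = {b, f, g, i, j}  B2 = {b, e, g, i, j}  B3 = {b, g, h, i, j}  B4 = {b, c, f, g, j}  B5 = {a, b, f, g, i}  B6 = {a, b, d, f, i}
Tree: B1–B2, B2–B3, B1–B4, B1–B5, B5–B6
The largest bag has 5 vertices, giving width 4; this decomposition certifies tw(G) ≤ 4. On the other hand G contains the 5-clique {a, b, d, f, i}. A clique must lie in a single bag of any decomposition, so no decomposition can have width below 4. The upper and lower bounds meet at 4, so that is the treewidth.

4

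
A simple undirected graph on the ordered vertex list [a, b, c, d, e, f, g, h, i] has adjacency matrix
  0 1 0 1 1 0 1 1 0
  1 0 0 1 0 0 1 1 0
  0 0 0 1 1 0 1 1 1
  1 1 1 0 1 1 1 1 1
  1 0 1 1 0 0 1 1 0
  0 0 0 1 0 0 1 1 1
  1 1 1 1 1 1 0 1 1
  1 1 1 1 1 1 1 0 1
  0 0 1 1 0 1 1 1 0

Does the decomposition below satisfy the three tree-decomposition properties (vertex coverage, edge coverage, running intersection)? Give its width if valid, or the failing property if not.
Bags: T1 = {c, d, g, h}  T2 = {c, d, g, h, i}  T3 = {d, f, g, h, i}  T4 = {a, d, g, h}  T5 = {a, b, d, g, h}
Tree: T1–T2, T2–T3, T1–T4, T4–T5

No — vertex e appears in no bag.

A tree decomposition must satisfy three properties: every vertex lies in some bag; for every edge, both endpoints lie together in some bag; and for every vertex, the bags containing it form a connected subtree. Here vertex e appears in no bag, so the decomposition is invalid.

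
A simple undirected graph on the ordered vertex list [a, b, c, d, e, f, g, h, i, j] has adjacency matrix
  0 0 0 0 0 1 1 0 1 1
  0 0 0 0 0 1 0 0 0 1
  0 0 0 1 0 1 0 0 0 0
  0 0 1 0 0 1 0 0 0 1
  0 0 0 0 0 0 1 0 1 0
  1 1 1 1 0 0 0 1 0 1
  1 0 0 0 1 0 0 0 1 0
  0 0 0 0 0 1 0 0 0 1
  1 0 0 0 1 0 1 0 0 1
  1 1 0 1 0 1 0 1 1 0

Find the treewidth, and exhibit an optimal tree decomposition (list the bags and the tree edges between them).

Treewidth 2.
Bags: B1 = {d, f, j}  B2 = {a, f, j}  B3 = {b, f, j}  B4 = {a, i, j}  B5 = {f, h, j}  B6 = {a, g, i}  B7 = {c, d, f}  B8 = {e, g, i}
Tree: B1–B2, B1–B3, B2–B4, B1–B5, B4–B6, B1–B7, B6–B8

Every bag has size at most 3, so the width is 3 − 1 = 2 and tw(G) ≤ 2. Conversely, {e, g, i} is a clique of size 3, and the vertices of any clique must share a bag in every tree decomposition; so some bag has ≥ 3 vertices and tw(G) ≥ 2. The upper and lower bounds meet at 2, so that is the treewidth.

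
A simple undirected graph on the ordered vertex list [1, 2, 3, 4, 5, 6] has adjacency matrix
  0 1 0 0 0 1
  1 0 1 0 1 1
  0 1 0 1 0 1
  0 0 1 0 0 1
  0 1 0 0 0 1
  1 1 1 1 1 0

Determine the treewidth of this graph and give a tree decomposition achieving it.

Every bag has size at most 3, so the width is 3 − 1 = 2 and tw(G) ≤ 2. For the lower bound, the 3 vertices {1, 2, 6} are pairwise adjacent, and any tree decomposition puts a clique entirely inside one bag — forcing width ≥ 2. Combining the bounds, tw(G) = 2.

Treewidth 2.
Bags: B1 = {2, 3, 6}  B2 = {2, 5, 6}  B3 = {1, 2, 6}  B4 = {3, 4, 6}
Tree: B1–B2, B2–B3, B1–B4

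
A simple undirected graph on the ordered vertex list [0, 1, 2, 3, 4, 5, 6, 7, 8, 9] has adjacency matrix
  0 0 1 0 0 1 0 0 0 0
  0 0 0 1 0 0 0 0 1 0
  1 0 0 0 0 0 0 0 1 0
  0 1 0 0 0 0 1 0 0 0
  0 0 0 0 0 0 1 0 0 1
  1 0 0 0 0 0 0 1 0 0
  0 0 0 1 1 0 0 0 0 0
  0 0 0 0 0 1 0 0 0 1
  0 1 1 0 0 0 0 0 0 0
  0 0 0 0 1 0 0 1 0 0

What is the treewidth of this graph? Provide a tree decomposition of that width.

Treewidth 2.
One such decomposition:
Bags: B1 = {3, 4, 6}  B2 = {3, 4, 9}  B3 = {3, 7, 9}  B4 = {3, 5, 7}  B5 = {0, 3, 5}  B6 = {0, 2, 3}  B7 = {2, 3, 8}  B8 = {1, 3, 8}
Tree: B1–B2, B2–B3, B3–B4, B4–B5, B5–B6, B6–B7, B7–B8

The largest bag has 3 vertices, giving width 2; this decomposition certifies tw(G) ≤ 2. For the lower bound, G contains the cycle 3–6–4–9–7–5–0–2–8–1–3, so G is not a forest; only forests have treewidth ≤ 1, hence tw(G) ≥ 2. The upper and lower bounds meet at 2, so that is the treewidth.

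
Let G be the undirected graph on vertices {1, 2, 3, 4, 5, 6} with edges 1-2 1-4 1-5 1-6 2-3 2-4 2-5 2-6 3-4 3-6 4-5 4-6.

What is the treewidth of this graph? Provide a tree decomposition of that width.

Each bag holds 4 vertices, so the decomposition has width 3, which upper-bounds the treewidth. Conversely, {1, 2, 4, 5} is a clique of size 4, and the vertices of any clique must share a bag in every tree decomposition; so some bag has ≥ 4 vertices and tw(G) ≥ 3. Therefore the treewidth is 3.

Treewidth 3.
Bags: B1 = {2, 3, 4, 6}  B2 = {1, 2, 4, 6}  B3 = {1, 2, 4, 5}
Tree: B1–B2, B2–B3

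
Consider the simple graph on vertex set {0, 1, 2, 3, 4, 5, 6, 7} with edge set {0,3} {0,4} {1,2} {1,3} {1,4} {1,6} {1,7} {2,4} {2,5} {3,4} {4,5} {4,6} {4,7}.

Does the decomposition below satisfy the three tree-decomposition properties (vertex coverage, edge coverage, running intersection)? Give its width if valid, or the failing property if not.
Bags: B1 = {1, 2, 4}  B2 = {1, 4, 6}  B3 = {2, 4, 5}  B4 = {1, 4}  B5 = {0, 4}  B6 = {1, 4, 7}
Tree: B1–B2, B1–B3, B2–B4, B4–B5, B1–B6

A tree decomposition must satisfy three properties: every vertex lies in some bag; for every edge, both endpoints lie together in some bag; and for every vertex, the bags containing it form a connected subtree. Here vertex 3 appears in no bag, so the decomposition is invalid.

No — vertex 3 appears in no bag.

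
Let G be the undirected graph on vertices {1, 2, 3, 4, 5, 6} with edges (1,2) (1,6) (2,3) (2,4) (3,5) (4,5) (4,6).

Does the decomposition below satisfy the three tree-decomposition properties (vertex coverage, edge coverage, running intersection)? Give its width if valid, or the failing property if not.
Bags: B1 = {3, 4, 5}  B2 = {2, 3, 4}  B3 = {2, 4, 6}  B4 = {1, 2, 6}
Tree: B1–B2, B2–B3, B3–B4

Yes; width 2.

Every vertex of G appears in some bag (union = {1, 2, 3, 4, 5, 6}); every edge is covered by a bag; and for each vertex v the set of bags containing v is connected in the bag tree. The decomposition is therefore valid. The largest bag has 3 vertices, so the width is 2.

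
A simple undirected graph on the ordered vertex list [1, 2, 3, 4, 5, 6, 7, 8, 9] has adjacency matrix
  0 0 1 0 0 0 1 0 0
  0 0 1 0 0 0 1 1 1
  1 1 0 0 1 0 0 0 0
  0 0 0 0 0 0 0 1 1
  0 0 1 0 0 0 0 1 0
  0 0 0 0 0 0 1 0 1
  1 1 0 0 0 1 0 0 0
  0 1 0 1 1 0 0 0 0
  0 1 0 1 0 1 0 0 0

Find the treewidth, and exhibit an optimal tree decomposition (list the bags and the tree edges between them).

Treewidth 3.
One optimal decomposition is:
Bags: B1 = {1, 3, 5, 7}  B2 = {2, 3, 5, 7}  B3 = {2, 5, 7, 8}  B4 = {2, 6, 7, 8}  B5 = {2, 6, 8, 9}  B6 = {4, 6, 8, 9}
Tree: B1–B2, B2–B3, B3–B4, B4–B5, B5–B6

Every bag has size at most 4, so the width is 4 − 1 = 3 and tw(G) ≤ 3. For the lower bound: the 4 vertex sets {1,3,5}, {7}, {2}, {4,6,8,9} are disjoint, each induces a connected subgraph, and every pair is joined by at least one edge of G. Contracting each set to a single vertex therefore yields K_{4} as a minor, and since treewidth is minor-monotone, tw(G) ≥ tw(K_{4}) = 3. The upper and lower bounds meet at 3, so that is the treewidth.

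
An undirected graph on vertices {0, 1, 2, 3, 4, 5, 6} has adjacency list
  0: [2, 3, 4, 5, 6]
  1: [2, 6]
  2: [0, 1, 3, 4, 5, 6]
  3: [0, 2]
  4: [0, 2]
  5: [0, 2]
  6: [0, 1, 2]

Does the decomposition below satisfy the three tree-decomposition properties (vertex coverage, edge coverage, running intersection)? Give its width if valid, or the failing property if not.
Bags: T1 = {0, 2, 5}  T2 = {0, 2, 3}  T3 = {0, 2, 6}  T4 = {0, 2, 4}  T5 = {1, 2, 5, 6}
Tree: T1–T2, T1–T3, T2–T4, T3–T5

A tree decomposition must satisfy three properties: every vertex lies in some bag; for every edge, both endpoints lie together in some bag; and for every vertex, the bags containing it form a connected subtree. Here bags containing vertex 5 are not connected in the tree, so the decomposition is invalid.

No — bags containing vertex 5 are not connected in the tree.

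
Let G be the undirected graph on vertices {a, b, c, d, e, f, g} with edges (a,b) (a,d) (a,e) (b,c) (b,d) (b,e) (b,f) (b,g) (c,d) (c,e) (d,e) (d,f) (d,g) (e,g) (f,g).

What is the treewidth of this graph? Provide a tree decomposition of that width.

Treewidth 3.
One such decomposition:
Bags: B1 = {b, c, d, e}  B2 = {a, b, d, e}  B3 = {b, d, e, g}  B4 = {b, d, f, g}
Tree: B1–B2, B2–B3, B3–B4

The largest bag has 4 vertices, giving width 3; this decomposition certifies tw(G) ≤ 3. For the lower bound, the 4 vertices {b, d, e, g} are pairwise adjacent, and any tree decomposition puts a clique entirely inside one bag — forcing width ≥ 3. Combining the bounds, tw(G) = 3.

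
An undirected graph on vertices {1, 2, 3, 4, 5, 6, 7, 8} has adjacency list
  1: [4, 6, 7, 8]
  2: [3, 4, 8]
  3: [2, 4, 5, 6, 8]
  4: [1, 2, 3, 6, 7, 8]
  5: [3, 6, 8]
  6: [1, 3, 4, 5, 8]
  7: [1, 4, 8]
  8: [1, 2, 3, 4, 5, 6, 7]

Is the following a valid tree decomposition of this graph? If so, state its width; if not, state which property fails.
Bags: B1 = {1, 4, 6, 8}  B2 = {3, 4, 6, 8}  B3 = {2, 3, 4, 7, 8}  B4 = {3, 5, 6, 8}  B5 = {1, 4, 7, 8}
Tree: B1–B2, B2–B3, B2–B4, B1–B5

A tree decomposition must satisfy three properties: every vertex lies in some bag; for every edge, both endpoints lie together in some bag; and for every vertex, the bags containing it form a connected subtree. Here bags containing vertex 7 are not connected in the tree, so the decomposition is invalid.

No — bags containing vertex 7 are not connected in the tree.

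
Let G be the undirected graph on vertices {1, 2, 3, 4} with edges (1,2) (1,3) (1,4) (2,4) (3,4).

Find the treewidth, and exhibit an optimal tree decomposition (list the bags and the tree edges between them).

Every bag has size at most 3, so the width is 3 − 1 = 2 and tw(G) ≤ 2. For the lower bound, the 3 vertices {1, 2, 4} are pairwise adjacent, and any tree decomposition puts a clique entirely inside one bag — forcing width ≥ 2. The upper and lower bounds meet at 2, so that is the treewidth.

Treewidth 2.
One such decomposition:
Bags: B1 = {1, 2, 4}  B2 = {1, 3, 4}
Tree: B1–B2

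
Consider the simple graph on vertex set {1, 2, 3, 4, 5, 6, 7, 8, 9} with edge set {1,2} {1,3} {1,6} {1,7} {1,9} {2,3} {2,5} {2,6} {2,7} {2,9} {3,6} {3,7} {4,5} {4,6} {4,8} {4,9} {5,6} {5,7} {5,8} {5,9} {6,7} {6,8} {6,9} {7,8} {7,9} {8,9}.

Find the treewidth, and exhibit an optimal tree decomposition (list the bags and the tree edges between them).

Treewidth 4.
Bags: B1 = {2, 5, 6, 7, 9}  B2 = {5, 6, 7, 8, 9}  B3 = {1, 2, 6, 7, 9}  B4 = {4, 5, 6, 8, 9}  B5 = {1, 2, 3, 6, 7}
Tree: B1–B2, B1–B3, B2–B4, B3–B5

The largest bag has 5 vertices, giving width 4; this decomposition certifies tw(G) ≤ 4. Conversely, {4, 5, 6, 8, 9} is a clique of size 5, and the vertices of any clique must share a bag in every tree decomposition; so some bag has ≥ 5 vertices and tw(G) ≥ 4. Therefore the treewidth is 4.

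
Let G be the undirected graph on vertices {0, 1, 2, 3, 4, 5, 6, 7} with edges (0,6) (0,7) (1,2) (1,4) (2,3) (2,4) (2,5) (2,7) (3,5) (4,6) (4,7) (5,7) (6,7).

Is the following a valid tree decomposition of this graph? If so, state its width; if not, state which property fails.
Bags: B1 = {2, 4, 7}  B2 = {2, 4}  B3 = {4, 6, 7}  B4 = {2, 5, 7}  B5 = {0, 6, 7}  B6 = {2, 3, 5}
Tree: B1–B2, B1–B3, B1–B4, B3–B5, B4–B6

A tree decomposition must satisfy three properties: every vertex lies in some bag; for every edge, both endpoints lie together in some bag; and for every vertex, the bags containing it form a connected subtree. Here vertex 1 appears in no bag, so the decomposition is invalid.

No — vertex 1 appears in no bag.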